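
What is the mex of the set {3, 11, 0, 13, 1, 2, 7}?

4

The values 0, 1, 2, 3 are all present; 4 is the first non-negative integer missing from the set.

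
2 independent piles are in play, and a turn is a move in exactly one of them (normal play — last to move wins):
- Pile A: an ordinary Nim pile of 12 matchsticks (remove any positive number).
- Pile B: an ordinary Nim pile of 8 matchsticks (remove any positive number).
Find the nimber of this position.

Pile A is a plain Nim pile of size 12, so its Grundy value is 12.
Pile B is a plain Nim pile of size 8, so its Grundy value is 8.
By the Sprague-Grundy theorem, the Grundy value of a sum of independent games is the XOR of the component values.
Combined value = 12 XOR 8 = 4.

4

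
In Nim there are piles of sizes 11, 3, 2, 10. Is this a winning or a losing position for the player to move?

Nim-sum: 11 XOR 3 XOR 2 XOR 10 = 0.
The nim-sum is 0, so this is a P-position: the player to move is in a losing position under optimal play.

Losing position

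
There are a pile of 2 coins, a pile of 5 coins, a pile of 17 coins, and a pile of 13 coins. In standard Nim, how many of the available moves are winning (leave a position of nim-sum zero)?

1

Write each in binary and XOR column by column:
  00010  (2)
  00101  (5)
  10001  (17)
  01101  (13)
  -----
  11011  (27)
The overall nim-sum is X = 27. A pile of size p has a winning move iff p XOR X < p (reduce it to p XOR X).
  2: 2 XOR 27 = 25 ≥ 2 — no move.
  5: 5 XOR 27 = 30 ≥ 5 — no move.
  17: 17 XOR 27 = 10 < 17 — winning move (to 10).
  13: 13 XOR 27 = 22 ≥ 13 — no move.
That gives 1 winning move.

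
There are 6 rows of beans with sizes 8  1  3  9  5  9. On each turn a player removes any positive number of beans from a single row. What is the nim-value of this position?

Compute the nim-sum pairwise:
8 ^ 1 = 9
9 ^ 3 = 10
10 ^ 9 = 3
3 ^ 5 = 6
6 ^ 9 = 15

15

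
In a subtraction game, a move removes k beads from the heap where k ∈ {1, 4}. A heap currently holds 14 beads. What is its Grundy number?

Grundy values for subtraction set {1, 4}:
g(0) = mex{} = 0
g(1) = mex{0} = 1
g(2) = mex{1} = 0
g(3) = mex{0} = 1
g(4) = mex{0,1} = 2
g(5) = mex{1,2} = 0
g(6) = mex{0} = 1
g(7) = mex{1} = 0
g(8) = mex{0,2} = 1
g(9) = mex{0,1} = 2
g(10) = mex{1,2} = 0
g(11) = mex{0} = 1
g(12) = mex{1} = 0
g(13) = mex{0,2} = 1
g(14) = mex{0,1} = 2
So g(14) = 2.

2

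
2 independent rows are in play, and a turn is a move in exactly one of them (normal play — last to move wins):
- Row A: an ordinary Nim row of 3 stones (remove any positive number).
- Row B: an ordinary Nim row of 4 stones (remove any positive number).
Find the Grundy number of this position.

7

Row A is a plain Nim row of size 3, so its Grundy value is 3.
Row B is a plain Nim row of size 4, so its Grundy value is 4.
By the Sprague-Grundy theorem, the Grundy value of a sum of independent games is the XOR of the component values.
Combined value = 3 XOR 4 = 7.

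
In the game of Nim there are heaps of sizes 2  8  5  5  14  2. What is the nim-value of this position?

Compute the nim-sum pairwise:
2 XOR 8 = 10
10 XOR 5 = 15
15 XOR 5 = 10
10 XOR 14 = 4
4 XOR 2 = 6

6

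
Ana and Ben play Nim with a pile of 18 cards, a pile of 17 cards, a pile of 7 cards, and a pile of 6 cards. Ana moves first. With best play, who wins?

Ana wins

Compute the nim-sum pairwise:
18 ^ 17 = 3
3 ^ 7 = 4
4 ^ 6 = 2
The nim-sum is 2 ≠ 0, so this is an N-position: the player to move can win; Ana has a winning move.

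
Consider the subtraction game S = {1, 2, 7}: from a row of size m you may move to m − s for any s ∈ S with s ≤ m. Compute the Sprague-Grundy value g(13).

Compute g(0), g(1), … for moves {1, 2, 7}:
k:     0  1  2  3  4  5  6  7  8  9 10 11 12 13
g(k):  0  1  2  0  1  2  0  1  2  0  1  2  0  1
So g(13) = 1.

1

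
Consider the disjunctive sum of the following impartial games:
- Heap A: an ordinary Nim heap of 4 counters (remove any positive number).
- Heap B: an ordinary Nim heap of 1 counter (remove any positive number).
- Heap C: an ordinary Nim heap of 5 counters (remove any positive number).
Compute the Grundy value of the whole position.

0

Heap A is a plain Nim heap of size 4, so its Grundy value is 4.
Heap B is a plain Nim heap of size 1, so its Grundy value is 1.
Heap C is a plain Nim heap of size 5, so its Grundy value is 5.
The value of a disjunctive sum is the nim-sum of the parts.
Combined value = 4 XOR 1 XOR 5 = 0.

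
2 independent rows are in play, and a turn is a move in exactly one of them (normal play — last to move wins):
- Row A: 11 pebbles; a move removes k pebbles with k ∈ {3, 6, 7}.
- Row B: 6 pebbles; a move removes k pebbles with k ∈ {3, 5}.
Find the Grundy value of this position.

2

Build the Grundy sequence for row A with g(k) = mex{g(k−s) : s ∈ {3, 6, 7}, s ≤ k}:
k:     0  1  2  3  4  5  6  7  8  9 10 11
g(k):  0  0  0  1  1  1  2  2  2  3  0  0
So g(11) = 0.
Build the Grundy sequence for row B with g(k) = mex{g(k−s) : s ∈ {3, 5}, s ≤ k}:
g(0) = mex{} = 0
g(1) = mex{} = 0
g(2) = mex{} = 0
g(3) = mex{0} = 1
g(4) = mex{0} = 1
g(5) = mex{0} = 1
g(6) = mex{0,1} = 2
So g(6) = 2.
The value of a disjunctive sum is the nim-sum of the parts.
Combined value = 0 XOR 2 = 2.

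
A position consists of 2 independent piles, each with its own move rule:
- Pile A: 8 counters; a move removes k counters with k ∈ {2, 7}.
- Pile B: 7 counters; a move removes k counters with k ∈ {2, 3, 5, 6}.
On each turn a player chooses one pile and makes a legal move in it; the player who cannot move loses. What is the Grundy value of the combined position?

For pile A, compute g(0), g(1), … with moves {2, 7}:
g(0) = mex{} = 0
g(1) = mex{} = 0
g(2) = mex{0} = 1
g(3) = mex{0} = 1
g(4) = mex{1} = 0
g(5) = mex{1} = 0
g(6) = mex{0} = 1
g(7) = mex{0} = 1
g(8) = mex{0,1} = 2
So g(8) = 2.
For pile B, compute g(0), g(1), … with moves {2, 3, 5, 6}:
k:     0  1  2  3  4  5  6  7
g(k):  0  0  1  1  2  2  3  3
So g(7) = 3.
The value of a disjunctive sum is the nim-sum of the parts.
Combined value = 2 XOR 3 = 1.

1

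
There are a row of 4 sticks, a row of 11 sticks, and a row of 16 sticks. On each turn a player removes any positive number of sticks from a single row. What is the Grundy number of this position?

31

Compute the nim-sum pairwise:
4 ^ 11 = 15
15 ^ 16 = 31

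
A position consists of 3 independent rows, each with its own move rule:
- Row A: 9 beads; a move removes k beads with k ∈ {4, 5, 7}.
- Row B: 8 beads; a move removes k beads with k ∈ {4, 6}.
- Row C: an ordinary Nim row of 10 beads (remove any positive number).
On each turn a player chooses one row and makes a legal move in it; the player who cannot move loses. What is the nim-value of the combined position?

10

Grundy values for row A (subtraction set {4, 5, 7}):
k:     0  1  2  3  4  5  6  7  8  9
g(k):  0  0  0  0  1  1  1  1  2  2
So g(9) = 2.
Grundy values for row B (subtraction set {4, 6}):
g(0) = mex{} = 0
g(1) = mex{} = 0
g(2) = mex{} = 0
g(3) = mex{} = 0
g(4) = mex{0} = 1
g(5) = mex{0} = 1
g(6) = mex{0} = 1
g(7) = mex{0} = 1
g(8) = mex{0,1} = 2
So g(8) = 2.
Row C is a plain Nim row of size 10, so its Grundy value is 10.
By the Sprague-Grundy theorem, the Grundy value of a sum of independent games is the XOR of the component values.
Combined value = 2 XOR 2 XOR 10 = 10.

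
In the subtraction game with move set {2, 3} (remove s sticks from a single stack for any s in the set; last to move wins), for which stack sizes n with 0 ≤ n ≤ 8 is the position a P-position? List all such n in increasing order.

0, 1, 5, 6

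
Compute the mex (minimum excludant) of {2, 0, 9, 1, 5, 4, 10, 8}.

3

The values 0, 1, 2 are all present; 3 is the first non-negative integer missing from the set.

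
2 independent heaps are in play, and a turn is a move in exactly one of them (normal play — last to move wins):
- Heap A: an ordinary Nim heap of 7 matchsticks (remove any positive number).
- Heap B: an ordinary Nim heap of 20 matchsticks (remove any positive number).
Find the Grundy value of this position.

19

Heap A is a plain Nim heap of size 7, so its Grundy value is 7.
Heap B is a plain Nim heap of size 20, so its Grundy value is 20.
The value of a disjunctive sum is the nim-sum of the parts.
Combined value = 7 ⊕ 20 = 19.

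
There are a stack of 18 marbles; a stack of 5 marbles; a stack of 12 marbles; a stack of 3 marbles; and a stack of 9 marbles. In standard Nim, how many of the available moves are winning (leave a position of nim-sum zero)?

1

Nim-sum: 18 ^ 5 ^ 12 ^ 3 ^ 9 = 17.
The overall nim-sum is X = 17. A stack of size p has a winning move iff p XOR X < p (reduce it to p XOR X).
  18: 18 XOR 17 = 3 < 18 — winning move (to 3).
  5: 5 XOR 17 = 20 ≥ 5 — no move.
  12: 12 XOR 17 = 29 ≥ 12 — no move.
  3: 3 XOR 17 = 18 ≥ 3 — no move.
  9: 9 XOR 17 = 24 ≥ 9 — no move.
That gives 1 winning move.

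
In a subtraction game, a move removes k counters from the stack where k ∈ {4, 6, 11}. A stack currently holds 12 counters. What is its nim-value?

Grundy values for subtraction set {4, 6, 11}:
k:     0  1  2  3  4  5  6  7  8  9 10 11 12
g(k):  0  0  0  0  1  1  1  1  2  2  0  2  3
So g(12) = 3.

3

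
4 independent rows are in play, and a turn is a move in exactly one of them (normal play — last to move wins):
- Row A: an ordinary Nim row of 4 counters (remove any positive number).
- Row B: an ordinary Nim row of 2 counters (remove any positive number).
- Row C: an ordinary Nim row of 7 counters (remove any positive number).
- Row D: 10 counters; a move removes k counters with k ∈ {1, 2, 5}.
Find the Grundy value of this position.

Row A is a plain Nim row of size 4, so its Grundy value is 4.
Row B is a plain Nim row of size 2, so its Grundy value is 2.
Row C is a plain Nim row of size 7, so its Grundy value is 7.
Grundy values for row D (subtraction set {1, 2, 5}):
g(0) = mex{} = 0
g(1) = mex{0} = 1
g(2) = mex{0,1} = 2
g(3) = mex{1,2} = 0
g(4) = mex{0,2} = 1
g(5) = mex{0,1} = 2
g(6) = mex{1,2} = 0
g(7) = mex{0,2} = 1
g(8) = mex{0,1} = 2
g(9) = mex{1,2} = 0
g(10) = mex{0,2} = 1
So g(10) = 1.
The value of a disjunctive sum is the nim-sum of the parts.
Combined value = 4 XOR 2 XOR 7 XOR 1 = 0.

0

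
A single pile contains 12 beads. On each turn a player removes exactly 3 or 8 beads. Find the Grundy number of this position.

0

Compute g(0), g(1), … for moves {3, 8}:
g(0) = mex{} = 0
g(1) = mex{} = 0
g(2) = mex{} = 0
g(3) = mex{0} = 1
g(4) = mex{0} = 1
g(5) = mex{0} = 1
g(6) = mex{1} = 0
g(7) = mex{1} = 0
g(8) = mex{0,1} = 2
g(9) = mex{0} = 1
g(10) = mex{0} = 1
g(11) = mex{1,2} = 0
g(12) = mex{1} = 0
So g(12) = 0.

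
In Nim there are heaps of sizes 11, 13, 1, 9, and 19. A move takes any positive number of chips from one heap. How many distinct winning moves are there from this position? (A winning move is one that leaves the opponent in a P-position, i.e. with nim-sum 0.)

1

Nim-sum: 11 ^ 13 ^ 1 ^ 9 ^ 19 = 29.
The overall nim-sum is X = 29. A heap of size p has a winning move iff p XOR X < p (reduce it to p XOR X).
  11: 11 XOR 29 = 22 ≥ 11 — no move.
  13: 13 XOR 29 = 16 ≥ 13 — no move.
  1: 1 XOR 29 = 28 ≥ 1 — no move.
  9: 9 XOR 29 = 20 ≥ 9 — no move.
  19: 19 XOR 29 = 14 < 19 — winning move (to 14).
That gives 1 winning move.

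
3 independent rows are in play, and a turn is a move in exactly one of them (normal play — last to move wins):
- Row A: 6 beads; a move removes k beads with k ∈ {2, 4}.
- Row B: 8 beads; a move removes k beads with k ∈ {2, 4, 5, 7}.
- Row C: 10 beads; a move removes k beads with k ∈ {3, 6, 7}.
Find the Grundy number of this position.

4

For row A, compute g(0), g(1), … with moves {2, 4}:
g(0) = mex{} = 0
g(1) = mex{} = 0
g(2) = mex{0} = 1
g(3) = mex{0} = 1
g(4) = mex{0,1} = 2
g(5) = mex{0,1} = 2
g(6) = mex{1,2} = 0
So g(6) = 0.
Grundy values for row B (subtraction set {2, 4, 5, 7}):
k:     0  1  2  3  4  5  6  7  8
g(k):  0  0  1  1  2  2  3  3  4
So g(8) = 4.
For row C, compute g(0), g(1), … with moves {3, 6, 7}:
g(0) = mex{} = 0
g(1) = mex{} = 0
g(2) = mex{} = 0
g(3) = mex{0} = 1
g(4) = mex{0} = 1
g(5) = mex{0} = 1
g(6) = mex{0,1} = 2
g(7) = mex{0,1} = 2
g(8) = mex{0,1} = 2
g(9) = mex{0,1,2} = 3
g(10) = mex{1,2} = 0
So g(10) = 0.
The value of a disjunctive sum is the nim-sum of the parts.
Combined value = 0 XOR 4 XOR 0 = 4.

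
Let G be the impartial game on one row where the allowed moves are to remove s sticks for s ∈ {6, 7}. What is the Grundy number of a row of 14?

0

Build the Grundy sequence with g(k) = mex{g(k−s) : s ∈ {6, 7}, s ≤ k}:
k:     0  1  2  3  4  5  6  7  8  9 10 11 12 13 14
g(k):  0  0  0  0  0  0  1  1  1  1  1  1  2  0  0
So g(14) = 0.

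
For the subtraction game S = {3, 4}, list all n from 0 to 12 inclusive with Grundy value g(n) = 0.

0, 1, 2, 7, 8, 9

Compute g(0), g(1), … for moves {3, 4}:
k:     0  1  2  3  4  5  6  7  8  9 10 11 12
g(k):  0  0  0  1  1  1  2  0  0  0  1  1  1
The P-positions (g = 0) in 0..12 are 0, 1, 2, 7, 8, 9.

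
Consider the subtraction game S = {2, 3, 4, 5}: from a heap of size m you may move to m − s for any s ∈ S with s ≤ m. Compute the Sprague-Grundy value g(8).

0

Build the Grundy sequence with g(k) = mex{g(k−s) : s ∈ {2, 3, 4, 5}, s ≤ k}:
g(0) = mex{} = 0
g(1) = mex{} = 0
g(2) = mex{0} = 1
g(3) = mex{0} = 1
g(4) = mex{0,1} = 2
g(5) = mex{0,1} = 2
g(6) = mex{0,1,2} = 3
g(7) = mex{1,2} = 0
g(8) = mex{1,2,3} = 0
So g(8) = 0.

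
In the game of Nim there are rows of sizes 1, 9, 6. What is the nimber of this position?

14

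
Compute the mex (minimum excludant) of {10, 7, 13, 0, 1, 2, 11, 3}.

4

The values 0, 1, 2, 3 are all present; 4 is the first non-negative integer missing from the set.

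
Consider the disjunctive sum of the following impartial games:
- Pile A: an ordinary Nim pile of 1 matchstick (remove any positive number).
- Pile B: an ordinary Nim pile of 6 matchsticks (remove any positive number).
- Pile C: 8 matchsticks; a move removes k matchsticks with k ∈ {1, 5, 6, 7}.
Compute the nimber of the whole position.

5

Pile A is a plain Nim pile of size 1, so its Grundy value is 1.
Pile B is a plain Nim pile of size 6, so its Grundy value is 6.
Build the Grundy sequence for pile C with g(k) = mex{g(k−s) : s ∈ {1, 5, 6, 7}, s ≤ k}:
k:     0  1  2  3  4  5  6  7  8
g(k):  0  1  0  1  0  1  2  3  2
So g(8) = 2.
The value of a disjunctive sum is the nim-sum of the parts.
Combined value = 1 XOR 6 XOR 2 = 5.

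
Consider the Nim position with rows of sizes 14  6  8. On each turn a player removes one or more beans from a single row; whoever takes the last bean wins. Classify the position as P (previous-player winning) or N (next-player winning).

P-position

Write each in binary and XOR column by column:
  1110  (14)
  0110  (6)
  1000  (8)
  ----
  0000  (0)
The nim-sum is 0, so this is a P-position: the player to move is in a losing position under optimal play.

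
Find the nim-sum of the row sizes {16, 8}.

Nim-sum: 16 ^ 8 = 24.

24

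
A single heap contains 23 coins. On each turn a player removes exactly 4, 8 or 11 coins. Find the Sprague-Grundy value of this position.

Build the Grundy sequence with g(k) = mex{g(k−s) : s ∈ {4, 8, 11}, s ≤ k}:
k:     0  1  2  3  4  5  6  7  8  9 10 11 12 13 14 15 16 17 18 19 20 21 22 23
g(k):  0  0  0  0  1  1  1  1  2  2  2  2  3  3  3  0  0  0  0  1  1  1  1  2
So g(23) = 2.

2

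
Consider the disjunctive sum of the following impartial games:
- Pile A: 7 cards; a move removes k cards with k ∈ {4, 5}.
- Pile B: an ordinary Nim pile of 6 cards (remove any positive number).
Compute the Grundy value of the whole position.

Build the Grundy sequence for pile A with g(k) = mex{g(k−s) : s ∈ {4, 5}, s ≤ k}:
k:     0  1  2  3  4  5  6  7
g(k):  0  0  0  0  1  1  1  1
So g(7) = 1.
Pile B is a plain Nim pile of size 6, so its Grundy value is 6.
The value of a disjunctive sum is the nim-sum of the parts.
Combined value = 1 XOR 6 = 7.

7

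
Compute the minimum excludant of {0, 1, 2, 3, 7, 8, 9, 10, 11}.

The values 0, 1, 2, 3 are all present; 4 is the first non-negative integer missing from the set.

4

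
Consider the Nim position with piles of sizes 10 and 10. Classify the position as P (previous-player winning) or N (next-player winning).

P-position

Bitwise XOR of the heap sizes:
  1010  (10)
  1010  (10)
  ----
  0000  (0)
The nim-sum is 0, so this is a P-position: the player to move is in a losing position under optimal play.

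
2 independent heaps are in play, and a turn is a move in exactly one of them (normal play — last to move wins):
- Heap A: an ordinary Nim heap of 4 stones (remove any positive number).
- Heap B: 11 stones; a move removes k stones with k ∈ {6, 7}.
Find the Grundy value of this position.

5

Heap A is a plain Nim heap of size 4, so its Grundy value is 4.
For heap B, compute g(0), g(1), … with moves {6, 7}:
k:     0  1  2  3  4  5  6  7  8  9 10 11
g(k):  0  0  0  0  0  0  1  1  1  1  1  1
So g(11) = 1.
The value of a disjunctive sum is the nim-sum of the parts.
Combined value = 4 XOR 1 = 5.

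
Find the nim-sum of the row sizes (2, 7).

Compute the nim-sum pairwise:
2 ^ 7 = 5

5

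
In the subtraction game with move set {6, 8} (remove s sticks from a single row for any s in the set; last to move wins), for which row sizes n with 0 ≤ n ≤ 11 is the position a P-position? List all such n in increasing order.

Build the Grundy sequence with g(k) = mex{g(k−s) : s ∈ {6, 8}, s ≤ k}:
g(0) = mex{} = 0
g(1) = mex{} = 0
g(2) = mex{} = 0
g(3) = mex{} = 0
g(4) = mex{} = 0
g(5) = mex{} = 0
g(6) = mex{0} = 1
g(7) = mex{0} = 1
g(8) = mex{0} = 1
g(9) = mex{0} = 1
g(10) = mex{0} = 1
g(11) = mex{0} = 1
The P-positions (g = 0) in 0..11 are 0, 1, 2, 3, 4, 5.

0, 1, 2, 3, 4, 5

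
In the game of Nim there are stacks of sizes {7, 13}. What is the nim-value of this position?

10

Nim-sum: 7 ⊕ 13 = 10.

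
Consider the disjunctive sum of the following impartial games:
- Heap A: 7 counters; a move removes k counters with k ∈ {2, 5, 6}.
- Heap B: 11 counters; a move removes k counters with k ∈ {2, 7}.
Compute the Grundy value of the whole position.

2

Grundy values for heap A (subtraction set {2, 5, 6}):
g(0) = mex{} = 0
g(1) = mex{} = 0
g(2) = mex{0} = 1
g(3) = mex{0} = 1
g(4) = mex{1} = 0
g(5) = mex{0,1} = 2
g(6) = mex{0} = 1
g(7) = mex{0,1,2} = 3
So g(7) = 3.
Build the Grundy sequence for heap B with g(k) = mex{g(k−s) : s ∈ {2, 7}, s ≤ k}:
g(0) = mex{} = 0
g(1) = mex{} = 0
g(2) = mex{0} = 1
g(3) = mex{0} = 1
g(4) = mex{1} = 0
g(5) = mex{1} = 0
g(6) = mex{0} = 1
g(7) = mex{0} = 1
g(8) = mex{0,1} = 2
g(9) = mex{1} = 0
g(10) = mex{1,2} = 0
g(11) = mex{0} = 1
So g(11) = 1.
By the Sprague-Grundy theorem, the Grundy value of a sum of independent games is the XOR of the component values.
Combined value = 3 ⊕ 1 = 2.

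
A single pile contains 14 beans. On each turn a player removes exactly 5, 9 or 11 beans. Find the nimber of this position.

Grundy values for subtraction set {5, 9, 11}:
g(0) = mex{} = 0
g(1) = mex{} = 0
g(2) = mex{} = 0
g(3) = mex{} = 0
g(4) = mex{} = 0
g(5) = mex{0} = 1
g(6) = mex{0} = 1
g(7) = mex{0} = 1
g(8) = mex{0} = 1
g(9) = mex{0} = 1
g(10) = mex{0,1} = 2
g(11) = mex{0,1} = 2
g(12) = mex{0,1} = 2
g(13) = mex{0,1} = 2
g(14) = mex{0,1} = 2
So g(14) = 2.

2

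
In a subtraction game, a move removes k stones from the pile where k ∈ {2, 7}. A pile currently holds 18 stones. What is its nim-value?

0

Grundy values for subtraction set {2, 7}:
k:     0  1  2  3  4  5  6  7  8  9 10 11 12 13 14 15 16 17 18
g(k):  0  0  1  1  0  0  1  1  2  0  0  1  1  0  0  1  1  2  0
So g(18) = 0.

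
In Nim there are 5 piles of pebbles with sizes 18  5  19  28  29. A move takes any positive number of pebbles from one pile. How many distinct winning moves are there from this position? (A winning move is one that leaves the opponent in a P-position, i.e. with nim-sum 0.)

Compute the nim-sum pairwise:
18 XOR 5 = 23
23 XOR 19 = 4
4 XOR 28 = 24
24 XOR 29 = 5
The overall nim-sum is X = 5. A pile of size p has a winning move iff p XOR X < p (reduce it to p XOR X).
  18: 18 XOR 5 = 23 ≥ 18 — no move.
  5: 5 XOR 5 = 0 < 5 — winning move (to 0).
  19: 19 XOR 5 = 22 ≥ 19 — no move.
  28: 28 XOR 5 = 25 < 28 — winning move (to 25).
  29: 29 XOR 5 = 24 < 29 — winning move (to 24).
That gives 3 winning moves.

3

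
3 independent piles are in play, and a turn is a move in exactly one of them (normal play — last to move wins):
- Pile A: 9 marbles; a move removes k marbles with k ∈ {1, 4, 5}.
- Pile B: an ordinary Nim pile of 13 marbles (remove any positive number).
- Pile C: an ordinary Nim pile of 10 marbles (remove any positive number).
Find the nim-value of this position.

6

Grundy values for pile A (subtraction set {1, 4, 5}):
g(0) = mex{} = 0
g(1) = mex{0} = 1
g(2) = mex{1} = 0
g(3) = mex{0} = 1
g(4) = mex{0,1} = 2
g(5) = mex{0,1,2} = 3
g(6) = mex{0,1,3} = 2
g(7) = mex{0,1,2} = 3
g(8) = mex{1,2,3} = 0
g(9) = mex{0,2,3} = 1
So g(9) = 1.
Pile B is a plain Nim pile of size 13, so its Grundy value is 13.
Pile C is a plain Nim pile of size 10, so its Grundy value is 10.
By the Sprague-Grundy theorem, the Grundy value of a sum of independent games is the XOR of the component values.
Combined value = 1 XOR 13 XOR 10 = 6.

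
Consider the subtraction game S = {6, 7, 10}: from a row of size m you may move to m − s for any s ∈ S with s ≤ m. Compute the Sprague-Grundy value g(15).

Build the Grundy sequence with g(k) = mex{g(k−s) : s ∈ {6, 7, 10}, s ≤ k}:
k:     0  1  2  3  4  5  6  7  8  9 10 11 12 13 14 15
g(k):  0  0  0  0  0  0  1  1  1  1  1  1  2  2  2  2
So g(15) = 2.

2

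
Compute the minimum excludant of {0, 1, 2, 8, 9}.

3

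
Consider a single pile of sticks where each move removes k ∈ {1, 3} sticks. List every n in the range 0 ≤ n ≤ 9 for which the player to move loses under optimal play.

Build the Grundy sequence with g(k) = mex{g(k−s) : s ∈ {1, 3}, s ≤ k}:
k:     0  1  2  3  4  5  6  7  8  9
g(k):  0  1  0  1  0  1  0  1  0  1
The P-positions (g = 0) in 0..9 are 0, 2, 4, 6, 8.

0, 2, 4, 6, 8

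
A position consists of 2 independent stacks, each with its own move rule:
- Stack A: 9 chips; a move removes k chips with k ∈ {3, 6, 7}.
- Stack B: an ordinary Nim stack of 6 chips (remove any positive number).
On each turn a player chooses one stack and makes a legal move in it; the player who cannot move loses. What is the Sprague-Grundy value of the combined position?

5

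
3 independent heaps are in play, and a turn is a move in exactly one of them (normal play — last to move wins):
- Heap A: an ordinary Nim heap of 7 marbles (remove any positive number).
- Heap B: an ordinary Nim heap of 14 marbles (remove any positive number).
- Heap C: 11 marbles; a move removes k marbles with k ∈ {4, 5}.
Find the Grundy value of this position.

9

Heap A is a plain Nim heap of size 7, so its Grundy value is 7.
Heap B is a plain Nim heap of size 14, so its Grundy value is 14.
For heap C, compute g(0), g(1), … with moves {4, 5}:
g(0) = mex{} = 0
g(1) = mex{} = 0
g(2) = mex{} = 0
g(3) = mex{} = 0
g(4) = mex{0} = 1
g(5) = mex{0} = 1
g(6) = mex{0} = 1
g(7) = mex{0} = 1
g(8) = mex{0,1} = 2
g(9) = mex{1} = 0
g(10) = mex{1} = 0
g(11) = mex{1} = 0
So g(11) = 0.
By the Sprague-Grundy theorem, the Grundy value of a sum of independent games is the XOR of the component values.
Combined value = 7 XOR 14 XOR 0 = 9.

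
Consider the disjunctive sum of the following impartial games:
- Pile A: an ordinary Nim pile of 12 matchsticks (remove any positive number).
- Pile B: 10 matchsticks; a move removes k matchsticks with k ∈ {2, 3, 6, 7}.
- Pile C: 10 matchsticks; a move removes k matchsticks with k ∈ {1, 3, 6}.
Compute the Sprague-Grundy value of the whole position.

13

Pile A is a plain Nim pile of size 12, so its Grundy value is 12.
Build the Grundy sequence for pile B with g(k) = mex{g(k−s) : s ∈ {2, 3, 6, 7}, s ≤ k}:
k:     0  1  2  3  4  5  6  7  8  9 10
g(k):  0  0  1  1  2  0  3  1  2  0  0
So g(10) = 0.
Grundy values for pile C (subtraction set {1, 3, 6}):
k:     0  1  2  3  4  5  6  7  8  9 10
g(k):  0  1  0  1  0  1  2  3  2  0  1
So g(10) = 1.
By the Sprague-Grundy theorem, the Grundy value of a sum of independent games is the XOR of the component values.
Combined value = 12 ⊕ 0 ⊕ 1 = 13.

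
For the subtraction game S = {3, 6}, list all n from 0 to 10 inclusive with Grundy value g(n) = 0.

0, 1, 2, 9, 10

Compute g(0), g(1), … for moves {3, 6}:
k:     0  1  2  3  4  5  6  7  8  9 10
g(k):  0  0  0  1  1  1  2  2  2  0  0
The P-positions (g = 0) in 0..10 are 0, 1, 2, 9, 10.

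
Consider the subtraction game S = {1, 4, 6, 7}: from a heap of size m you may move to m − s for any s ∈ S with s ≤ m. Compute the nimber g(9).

2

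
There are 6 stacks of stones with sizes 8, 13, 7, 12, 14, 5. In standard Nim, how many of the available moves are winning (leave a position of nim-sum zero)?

Nim-sum: 8 XOR 13 XOR 7 XOR 12 XOR 14 XOR 5 = 5.
The overall nim-sum is X = 5. A stack of size p has a winning move iff p XOR X < p (reduce it to p XOR X).
  8: 8 XOR 5 = 13 ≥ 8 — no move.
  13: 13 XOR 5 = 8 < 13 — winning move (to 8).
  7: 7 XOR 5 = 2 < 7 — winning move (to 2).
  12: 12 XOR 5 = 9 < 12 — winning move (to 9).
  14: 14 XOR 5 = 11 < 14 — winning move (to 11).
  5: 5 XOR 5 = 0 < 5 — winning move (to 0).
That gives 5 winning moves.

5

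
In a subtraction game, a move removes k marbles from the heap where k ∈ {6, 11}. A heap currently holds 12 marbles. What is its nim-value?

Grundy values for subtraction set {6, 11}:
g(0) = mex{} = 0
g(1) = mex{} = 0
g(2) = mex{} = 0
g(3) = mex{} = 0
g(4) = mex{} = 0
g(5) = mex{} = 0
g(6) = mex{0} = 1
g(7) = mex{0} = 1
g(8) = mex{0} = 1
g(9) = mex{0} = 1
g(10) = mex{0} = 1
g(11) = mex{0} = 1
g(12) = mex{0,1} = 2
So g(12) = 2.

2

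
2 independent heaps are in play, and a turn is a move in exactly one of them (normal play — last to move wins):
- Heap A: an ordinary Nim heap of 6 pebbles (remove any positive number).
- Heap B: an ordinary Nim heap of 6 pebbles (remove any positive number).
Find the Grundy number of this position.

0

Heap A is a plain Nim heap of size 6, so its Grundy value is 6.
Heap B is a plain Nim heap of size 6, so its Grundy value is 6.
The value of a disjunctive sum is the nim-sum of the parts.
Combined value = 6 XOR 6 = 0.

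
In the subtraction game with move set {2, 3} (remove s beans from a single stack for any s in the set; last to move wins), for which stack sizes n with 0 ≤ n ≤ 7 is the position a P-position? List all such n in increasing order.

Grundy values for subtraction set {2, 3}:
g(0) = mex{} = 0
g(1) = mex{} = 0
g(2) = mex{0} = 1
g(3) = mex{0} = 1
g(4) = mex{0,1} = 2
g(5) = mex{1} = 0
g(6) = mex{1,2} = 0
g(7) = mex{0,2} = 1
The P-positions (g = 0) in 0..7 are 0, 1, 5, 6.

0, 1, 5, 6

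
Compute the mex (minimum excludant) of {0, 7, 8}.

0 is in the set but 1 is not, so the mex is 1.

1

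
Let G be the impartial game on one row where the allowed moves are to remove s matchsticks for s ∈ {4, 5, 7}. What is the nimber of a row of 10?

2

Build the Grundy sequence with g(k) = mex{g(k−s) : s ∈ {4, 5, 7}, s ≤ k}:
k:     0  1  2  3  4  5  6  7  8  9 10
g(k):  0  0  0  0  1  1  1  1  2  2  2
So g(10) = 2.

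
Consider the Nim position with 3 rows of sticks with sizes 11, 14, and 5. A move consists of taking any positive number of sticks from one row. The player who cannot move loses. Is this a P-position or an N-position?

Compute the nim-sum pairwise:
11 ^ 14 = 5
5 ^ 5 = 0
The nim-sum is 0, so this is a P-position: the player to move is in a losing position under optimal play.

P-position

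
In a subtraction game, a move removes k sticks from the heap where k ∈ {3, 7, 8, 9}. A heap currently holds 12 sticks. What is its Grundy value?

0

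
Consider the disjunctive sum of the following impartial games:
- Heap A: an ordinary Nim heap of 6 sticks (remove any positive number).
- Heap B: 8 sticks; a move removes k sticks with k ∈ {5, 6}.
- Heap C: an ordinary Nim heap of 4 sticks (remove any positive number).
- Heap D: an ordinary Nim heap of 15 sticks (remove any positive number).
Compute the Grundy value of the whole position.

12

Heap A is a plain Nim heap of size 6, so its Grundy value is 6.
Build the Grundy sequence for heap B with g(k) = mex{g(k−s) : s ∈ {5, 6}, s ≤ k}:
k:     0  1  2  3  4  5  6  7  8
g(k):  0  0  0  0  0  1  1  1  1
So g(8) = 1.
Heap C is a plain Nim heap of size 4, so its Grundy value is 4.
Heap D is a plain Nim heap of size 15, so its Grundy value is 15.
By the Sprague-Grundy theorem, the Grundy value of a sum of independent games is the XOR of the component values.
Combined value = 6 ⊕ 1 ⊕ 4 ⊕ 15 = 12.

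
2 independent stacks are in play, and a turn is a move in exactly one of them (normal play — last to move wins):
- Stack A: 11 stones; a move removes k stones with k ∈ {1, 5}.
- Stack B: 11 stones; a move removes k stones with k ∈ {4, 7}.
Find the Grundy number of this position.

1

Build the Grundy sequence for stack A with g(k) = mex{g(k−s) : s ∈ {1, 5}, s ≤ k}:
k:     0  1  2  3  4  5  6  7  8  9 10 11
g(k):  0  1  0  1  0  1  0  1  0  1  0  1
So g(11) = 1.
Build the Grundy sequence for stack B with g(k) = mex{g(k−s) : s ∈ {4, 7}, s ≤ k}:
g(0) = mex{} = 0
g(1) = mex{} = 0
g(2) = mex{} = 0
g(3) = mex{} = 0
g(4) = mex{0} = 1
g(5) = mex{0} = 1
g(6) = mex{0} = 1
g(7) = mex{0} = 1
g(8) = mex{0,1} = 2
g(9) = mex{0,1} = 2
g(10) = mex{0,1} = 2
g(11) = mex{1} = 0
So g(11) = 0.
By the Sprague-Grundy theorem, the Grundy value of a sum of independent games is the XOR of the component values.
Combined value = 1 ⊕ 0 = 1.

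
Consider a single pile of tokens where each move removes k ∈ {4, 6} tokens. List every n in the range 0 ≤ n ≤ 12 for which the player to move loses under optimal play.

Build the Grundy sequence with g(k) = mex{g(k−s) : s ∈ {4, 6}, s ≤ k}:
g(0) = mex{} = 0
g(1) = mex{} = 0
g(2) = mex{} = 0
g(3) = mex{} = 0
g(4) = mex{0} = 1
g(5) = mex{0} = 1
g(6) = mex{0} = 1
g(7) = mex{0} = 1
g(8) = mex{0,1} = 2
g(9) = mex{0,1} = 2
g(10) = mex{1} = 0
g(11) = mex{1} = 0
g(12) = mex{1,2} = 0
The P-positions (g = 0) in 0..12 are 0, 1, 2, 3, 10, 11, 12.

0, 1, 2, 3, 10, 11, 12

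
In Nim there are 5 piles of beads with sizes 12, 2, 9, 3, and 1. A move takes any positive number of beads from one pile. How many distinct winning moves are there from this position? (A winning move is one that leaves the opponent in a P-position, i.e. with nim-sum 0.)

1

Nim-sum: 12 ^ 2 ^ 9 ^ 3 ^ 1 = 5.
The overall nim-sum is X = 5. A pile of size p has a winning move iff p XOR X < p (reduce it to p XOR X).
  12: 12 XOR 5 = 9 < 12 — winning move (to 9).
  2: 2 XOR 5 = 7 ≥ 2 — no move.
  9: 9 XOR 5 = 12 ≥ 9 — no move.
  3: 3 XOR 5 = 6 ≥ 3 — no move.
  1: 1 XOR 5 = 4 ≥ 1 — no move.
That gives 1 winning move.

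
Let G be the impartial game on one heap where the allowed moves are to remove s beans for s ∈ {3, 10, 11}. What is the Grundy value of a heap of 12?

Grundy values for subtraction set {3, 10, 11}:
g(0) = mex{} = 0
g(1) = mex{} = 0
g(2) = mex{} = 0
g(3) = mex{0} = 1
g(4) = mex{0} = 1
g(5) = mex{0} = 1
g(6) = mex{1} = 0
g(7) = mex{1} = 0
g(8) = mex{1} = 0
g(9) = mex{0} = 1
g(10) = mex{0} = 1
g(11) = mex{0} = 1
g(12) = mex{0,1} = 2
So g(12) = 2.

2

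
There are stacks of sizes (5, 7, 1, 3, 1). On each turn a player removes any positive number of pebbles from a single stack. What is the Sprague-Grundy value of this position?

1

In binary:
  101  (5)
  111  (7)
  001  (1)
  011  (3)
  001  (1)
  ---
  001  (1)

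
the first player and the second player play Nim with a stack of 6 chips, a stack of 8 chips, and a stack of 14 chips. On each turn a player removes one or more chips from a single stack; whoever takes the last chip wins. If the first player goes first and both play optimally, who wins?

Compute the nim-sum pairwise:
6 ^ 8 = 14
14 ^ 14 = 0
The nim-sum is 0, so this is a P-position: the player to move is in a losing position under optimal play; the first player is about to move from it and so loses — the second player wins.

the second player wins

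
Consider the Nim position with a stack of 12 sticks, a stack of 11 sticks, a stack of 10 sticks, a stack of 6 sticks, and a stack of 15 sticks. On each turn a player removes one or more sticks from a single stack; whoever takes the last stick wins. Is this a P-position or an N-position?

N-position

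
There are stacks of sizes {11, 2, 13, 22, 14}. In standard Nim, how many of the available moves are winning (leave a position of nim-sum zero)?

1

Write each in binary and XOR column by column:
  01011  (11)
  00010  (2)
  01101  (13)
  10110  (22)
  01110  (14)
  -----
  11100  (28)
The overall nim-sum is X = 28. A stack of size p has a winning move iff p XOR X < p (reduce it to p XOR X).
  11: 11 XOR 28 = 23 ≥ 11 — no move.
  2: 2 XOR 28 = 30 ≥ 2 — no move.
  13: 13 XOR 28 = 17 ≥ 13 — no move.
  22: 22 XOR 28 = 10 < 22 — winning move (to 10).
  14: 14 XOR 28 = 18 ≥ 14 — no move.
That gives 1 winning move.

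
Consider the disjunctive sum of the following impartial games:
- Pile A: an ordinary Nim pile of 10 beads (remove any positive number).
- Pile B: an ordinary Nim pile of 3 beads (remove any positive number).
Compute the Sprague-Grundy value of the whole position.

Pile A is a plain Nim pile of size 10, so its Grundy value is 10.
Pile B is a plain Nim pile of size 3, so its Grundy value is 3.
The value of a disjunctive sum is the nim-sum of the parts.
Combined value = 10 ⊕ 3 = 9.

9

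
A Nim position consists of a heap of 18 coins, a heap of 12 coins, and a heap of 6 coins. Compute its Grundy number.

24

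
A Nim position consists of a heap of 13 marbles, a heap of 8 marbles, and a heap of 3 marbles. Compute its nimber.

6

Write each in binary and XOR column by column:
  1101  (13)
  1000  (8)
  0011  (3)
  ----
  0110  (6)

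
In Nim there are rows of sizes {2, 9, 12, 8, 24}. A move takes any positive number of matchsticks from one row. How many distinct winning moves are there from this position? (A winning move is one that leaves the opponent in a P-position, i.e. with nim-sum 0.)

Bitwise XOR of the heap sizes:
  00010  (2)
  01001  (9)
  01100  (12)
  01000  (8)
  11000  (24)
  -----
  10111  (23)
The overall nim-sum is X = 23. A row of size p has a winning move iff p XOR X < p (reduce it to p XOR X).
  2: 2 XOR 23 = 21 ≥ 2 — no move.
  9: 9 XOR 23 = 30 ≥ 9 — no move.
  12: 12 XOR 23 = 27 ≥ 12 — no move.
  8: 8 XOR 23 = 31 ≥ 8 — no move.
  24: 24 XOR 23 = 15 < 24 — winning move (to 15).
That gives 1 winning move.

1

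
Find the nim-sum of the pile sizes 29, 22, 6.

13

Write each in binary and XOR column by column:
  11101  (29)
  10110  (22)
  00110  (6)
  -----
  01101  (13)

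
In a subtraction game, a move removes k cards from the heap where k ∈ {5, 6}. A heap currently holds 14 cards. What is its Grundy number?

Grundy values for subtraction set {5, 6}:
k:     0  1  2  3  4  5  6  7  8  9 10 11 12 13 14
g(k):  0  0  0  0  0  1  1  1  1  1  2  0  0  0  0
So g(14) = 0.

0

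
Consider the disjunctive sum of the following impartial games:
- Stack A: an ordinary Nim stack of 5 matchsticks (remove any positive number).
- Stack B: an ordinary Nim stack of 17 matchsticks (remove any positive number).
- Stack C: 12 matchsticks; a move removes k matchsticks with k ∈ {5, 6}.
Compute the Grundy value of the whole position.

20

Stack A is a plain Nim stack of size 5, so its Grundy value is 5.
Stack B is a plain Nim stack of size 17, so its Grundy value is 17.
Build the Grundy sequence for stack C with g(k) = mex{g(k−s) : s ∈ {5, 6}, s ≤ k}:
k:     0  1  2  3  4  5  6  7  8  9 10 11 12
g(k):  0  0  0  0  0  1  1  1  1  1  2  0  0
So g(12) = 0.
The value of a disjunctive sum is the nim-sum of the parts.
Combined value = 5 ⊕ 17 ⊕ 0 = 20.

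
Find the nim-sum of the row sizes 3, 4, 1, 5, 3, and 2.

2

Bitwise XOR of the heap sizes:
  011  (3)
  100  (4)
  001  (1)
  101  (5)
  011  (3)
  010  (2)
  ---
  010  (2)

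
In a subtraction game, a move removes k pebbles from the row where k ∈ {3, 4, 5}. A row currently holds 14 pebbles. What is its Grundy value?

2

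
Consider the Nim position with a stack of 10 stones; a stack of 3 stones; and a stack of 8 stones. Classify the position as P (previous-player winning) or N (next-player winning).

Nim-sum: 10 ⊕ 3 ⊕ 8 = 1.
The nim-sum is 1 ≠ 0, so this is an N-position: the player to move can win.

N-position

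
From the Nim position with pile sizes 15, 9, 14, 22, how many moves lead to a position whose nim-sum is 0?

1

Write each in binary and XOR column by column:
  01111  (15)
  01001  (9)
  01110  (14)
  10110  (22)
  -----
  11110  (30)
The overall nim-sum is X = 30. A pile of size p has a winning move iff p XOR X < p (reduce it to p XOR X).
  15: 15 XOR 30 = 17 ≥ 15 — no move.
  9: 9 XOR 30 = 23 ≥ 9 — no move.
  14: 14 XOR 30 = 16 ≥ 14 — no move.
  22: 22 XOR 30 = 8 < 22 — winning move (to 8).
That gives 1 winning move.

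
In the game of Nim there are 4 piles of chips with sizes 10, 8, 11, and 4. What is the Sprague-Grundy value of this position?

Bitwise XOR of the heap sizes:
  1010  (10)
  1000  (8)
  1011  (11)
  0100  (4)
  ----
  1101  (13)

13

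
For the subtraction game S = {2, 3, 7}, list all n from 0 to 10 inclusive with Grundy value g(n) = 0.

0, 1, 5, 6, 10

Grundy values for subtraction set {2, 3, 7}:
g(0) = mex{} = 0
g(1) = mex{} = 0
g(2) = mex{0} = 1
g(3) = mex{0} = 1
g(4) = mex{0,1} = 2
g(5) = mex{1} = 0
g(6) = mex{1,2} = 0
g(7) = mex{0,2} = 1
g(8) = mex{0} = 1
g(9) = mex{0,1} = 2
g(10) = mex{1} = 0
The P-positions (g = 0) in 0..10 are 0, 1, 5, 6, 10.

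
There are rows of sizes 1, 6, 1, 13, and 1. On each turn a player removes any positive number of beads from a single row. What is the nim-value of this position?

10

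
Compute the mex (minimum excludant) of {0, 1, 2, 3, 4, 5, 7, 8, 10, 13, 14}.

The values 0, 1, 2, 3, 4, 5 are all present; 6 is the first non-negative integer missing from the set.

6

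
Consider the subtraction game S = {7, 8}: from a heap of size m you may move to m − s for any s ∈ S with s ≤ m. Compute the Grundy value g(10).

1

Compute g(0), g(1), … for moves {7, 8}:
k:     0  1  2  3  4  5  6  7  8  9 10
g(k):  0  0  0  0  0  0  0  1  1  1  1
So g(10) = 1.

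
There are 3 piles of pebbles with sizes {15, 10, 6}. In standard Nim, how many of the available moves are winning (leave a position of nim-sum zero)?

3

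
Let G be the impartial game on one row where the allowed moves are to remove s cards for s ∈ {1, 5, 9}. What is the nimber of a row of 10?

0

Grundy values for subtraction set {1, 5, 9}:
k:     0  1  2  3  4  5  6  7  8  9 10
g(k):  0  1  0  1  0  1  0  1  0  1  0
So g(10) = 0.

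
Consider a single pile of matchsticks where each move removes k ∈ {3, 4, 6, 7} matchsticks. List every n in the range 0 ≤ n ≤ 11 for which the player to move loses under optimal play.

Build the Grundy sequence with g(k) = mex{g(k−s) : s ∈ {3, 4, 6, 7}, s ≤ k}:
g(0) = mex{} = 0
g(1) = mex{} = 0
g(2) = mex{} = 0
g(3) = mex{0} = 1
g(4) = mex{0} = 1
g(5) = mex{0} = 1
g(6) = mex{0,1} = 2
g(7) = mex{0,1} = 2
g(8) = mex{0,1} = 2
g(9) = mex{0,1,2} = 3
g(10) = mex{1,2} = 0
g(11) = mex{1,2} = 0
The P-positions (g = 0) in 0..11 are 0, 1, 2, 10, 11.

0, 1, 2, 10, 11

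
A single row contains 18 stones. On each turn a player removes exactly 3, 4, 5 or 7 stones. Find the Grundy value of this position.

Build the Grundy sequence with g(k) = mex{g(k−s) : s ∈ {3, 4, 5, 7}, s ≤ k}:
k:     0  1  2  3  4  5  6  7  8  9 10 11 12 13 14 15 16 17 18
g(k):  0  0  0  1  1  1  2  2  2  3  0  0  0  1  1  1  2  2  2
So g(18) = 2.

2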